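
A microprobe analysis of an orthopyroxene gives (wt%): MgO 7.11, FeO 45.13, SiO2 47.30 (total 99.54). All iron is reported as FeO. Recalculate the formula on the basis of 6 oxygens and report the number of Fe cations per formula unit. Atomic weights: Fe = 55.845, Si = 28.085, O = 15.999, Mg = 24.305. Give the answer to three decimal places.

1.584 Fe apfu

7.11 wt% MgO ÷ 40.304 g/mol = 0.17641 mol, giving 0.17641 Mg and 0.17641 O.
45.13 wt% FeO ÷ 71.844 g/mol = 0.62817 mol, giving 0.62817 Fe and 0.62817 O.
47.30 wt% SiO2 ÷ 60.083 g/mol = 0.78724 mol, giving 0.78724 Si and 1.57448 O.
Oxygen sums to 2.37906; scaling by 6/2.37906 = 2.52200 puts the formula on 6 O.
Fe: 0.62817 × 2.52200 = 1.584 atoms per formula unit.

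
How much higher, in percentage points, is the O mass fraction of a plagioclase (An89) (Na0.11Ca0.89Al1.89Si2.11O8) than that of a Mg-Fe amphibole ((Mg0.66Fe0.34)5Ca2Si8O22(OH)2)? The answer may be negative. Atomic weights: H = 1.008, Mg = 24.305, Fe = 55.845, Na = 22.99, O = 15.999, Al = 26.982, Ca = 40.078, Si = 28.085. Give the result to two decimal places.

First mineral: 127.992 g O in 276.446 g formula = 46.30 wt% O.
Second mineral: 383.976 g O in 865.971 g formula = 44.34 wt% O.
46.30% − 44.34% gives a difference of 1.96 percentage points.

1.96 percentage points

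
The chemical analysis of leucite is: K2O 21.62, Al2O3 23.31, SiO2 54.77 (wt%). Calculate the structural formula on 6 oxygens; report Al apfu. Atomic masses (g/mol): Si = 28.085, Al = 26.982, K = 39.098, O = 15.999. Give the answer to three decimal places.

1.002 Al apfu

K2O: 21.62/94.195 = 0.22952 mol → 0.45904 mol K, 0.22952 mol O.
Al2O3: 23.31/101.961 = 0.22862 mol → 0.45724 mol Al, 0.68586 mol O.
SiO2: 54.77/60.083 = 0.91157 mol → 0.91157 mol Si, 1.82314 mol O.
Total oxygen = 2.73852 mol. Normalization factor = 6/2.73852 = 2.19096.
Al per 6 O = 0.45724 × 2.19096 = 1.002.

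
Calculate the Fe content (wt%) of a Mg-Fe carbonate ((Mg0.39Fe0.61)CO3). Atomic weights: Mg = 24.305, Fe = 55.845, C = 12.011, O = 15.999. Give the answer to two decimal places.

Formula mass = 0.39·24.305 + 0.61·55.845 + 1·12.011 + 3·15.999 = 103.552 g/mol, of which 34.065 g is Fe.
So Fe makes up 34.065/103.552 = 0.3290 of the mass, i.e. 32.90%.

32.90 wt%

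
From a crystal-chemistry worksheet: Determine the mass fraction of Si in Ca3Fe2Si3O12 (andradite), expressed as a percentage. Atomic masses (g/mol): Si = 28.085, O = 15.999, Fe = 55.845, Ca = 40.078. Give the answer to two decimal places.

16.58 wt%

Molar mass of Ca3Fe2Si3O12: 3*40.078 + 2*55.845 + 3*28.085 + 12*15.999 = 508.167 g/mol.
Mass of Si per formula unit: 3 × 28.085 = 84.255 g.
Weight fraction Si = 84.255 / 508.167 = 0.1658.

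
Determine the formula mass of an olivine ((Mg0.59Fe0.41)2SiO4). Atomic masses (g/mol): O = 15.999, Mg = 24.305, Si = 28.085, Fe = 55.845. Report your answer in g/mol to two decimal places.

166.55 g/mol

M = 1.18*24.305 + 0.82*55.845 + 1*28.085 + 4*15.999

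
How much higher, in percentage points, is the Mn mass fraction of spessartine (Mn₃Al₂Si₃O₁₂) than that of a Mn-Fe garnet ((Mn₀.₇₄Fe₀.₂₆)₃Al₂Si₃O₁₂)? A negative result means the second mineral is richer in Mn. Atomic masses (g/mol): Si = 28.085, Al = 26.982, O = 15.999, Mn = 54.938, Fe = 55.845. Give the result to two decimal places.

Mn in Mn₃Al₂Si₃O₁₂: molar mass 495.021 g/mol; 3×54.938 = 164.814 g → 33.29 wt%.
Mn in (Mn₀.₇₄Fe₀.₂₆)₃Al₂Si₃O₁₂: molar mass 495.728 g/mol; 2.22×54.938 = 121.962 g → 24.60 wt%.
Difference = 33.29 − 24.60 = 8.69 percentage points.

8.69 percentage points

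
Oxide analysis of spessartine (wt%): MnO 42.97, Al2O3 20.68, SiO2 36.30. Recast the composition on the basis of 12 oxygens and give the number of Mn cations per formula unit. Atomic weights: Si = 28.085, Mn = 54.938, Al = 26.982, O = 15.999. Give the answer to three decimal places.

3.001 Mn apfu

42.97 wt% MnO ÷ 70.937 g/mol = 0.60575 mol, giving 0.60575 Mn and 0.60575 O.
20.68 wt% Al2O3 ÷ 101.961 g/mol = 0.20282 mol, giving 0.40564 Al and 0.60846 O.
36.30 wt% SiO2 ÷ 60.083 g/mol = 0.60416 mol, giving 0.60416 Si and 1.20832 O.
Oxygen sums to 2.42253; scaling by 12/2.42253 = 4.95350 puts the formula on 12 O.
Mn: 0.60575 × 4.95350 = 3.001 atoms per formula unit.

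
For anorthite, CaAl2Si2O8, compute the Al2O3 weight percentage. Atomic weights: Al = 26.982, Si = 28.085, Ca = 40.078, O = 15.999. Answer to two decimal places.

Molar mass of CaAl2Si2O8 = 1*40.078 + 2*26.982 + 2*28.085 + 8*15.999 = 278.204 g/mol.
Each formula unit contains 2 Al, equivalent to 2/2 = 1.0000 mol Al2O3.
M(Al2O3) = 2×26.982 + 3×15.999 = 101.961 g/mol.
Mass of Al2O3 per formula unit = 1.0000 × 101.961 = 101.961 g.
Al2O3 wt% = 101.961 / 278.204 × 100 = 36.65%.

36.65 wt%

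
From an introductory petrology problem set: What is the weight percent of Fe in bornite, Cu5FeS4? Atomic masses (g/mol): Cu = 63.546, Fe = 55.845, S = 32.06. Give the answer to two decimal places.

11.13 wt%

Molar mass of Cu5FeS4: 5·63.546 + 1·55.845 + 4·32.06 = 501.815 g/mol.
Mass of Fe per formula unit: 1 × 55.845 = 55.845 g.
Weight fraction Fe = 55.845 / 501.815 = 0.1113.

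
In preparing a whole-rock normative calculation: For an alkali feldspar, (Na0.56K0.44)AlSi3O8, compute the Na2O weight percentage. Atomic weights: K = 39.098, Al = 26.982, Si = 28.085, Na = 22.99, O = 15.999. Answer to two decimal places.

Formula mass = 269.307 g/mol.
0.56 Na → 0.2800 mol Na2O per formula unit; M(Na2O) = 61.979, so Na2O mass = 17.354 g.
17.354/269.307 × 100 = 6.44 wt%.

6.44 wt%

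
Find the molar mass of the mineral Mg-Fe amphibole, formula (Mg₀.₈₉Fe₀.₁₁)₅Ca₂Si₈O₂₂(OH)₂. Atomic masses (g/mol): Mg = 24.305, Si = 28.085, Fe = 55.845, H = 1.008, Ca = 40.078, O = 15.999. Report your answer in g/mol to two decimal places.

829.70 g/mol

The formula mass is the sum 4.45(24.305) + 0.55(55.845) + 2(40.078) + 8(28.085) + 24(15.999) + 2(1.008).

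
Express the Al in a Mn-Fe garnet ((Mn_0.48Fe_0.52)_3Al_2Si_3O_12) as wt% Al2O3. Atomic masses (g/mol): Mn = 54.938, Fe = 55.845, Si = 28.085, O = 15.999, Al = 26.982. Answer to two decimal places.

Formula mass = 496.436 g/mol.
2 Al → 1.0000 mol Al2O3 per formula unit; M(Al2O3) = 101.961, so Al2O3 mass = 101.961 g.
101.961/496.436 × 100 = 20.54 wt%.

20.54 wt%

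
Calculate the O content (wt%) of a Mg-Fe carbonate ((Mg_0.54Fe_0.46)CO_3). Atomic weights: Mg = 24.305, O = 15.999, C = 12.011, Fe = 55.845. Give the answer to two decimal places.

48.57 wt%

Molar mass of (Mg_0.54Fe_0.46)CO_3: 0.54·24.305 + 0.46·55.845 + 1·12.011 + 3·15.999 = 98.821 g/mol.
Mass of O per formula unit: 3 × 15.999 = 47.997 g.
Weight fraction O = 47.997 / 98.821 = 0.4857.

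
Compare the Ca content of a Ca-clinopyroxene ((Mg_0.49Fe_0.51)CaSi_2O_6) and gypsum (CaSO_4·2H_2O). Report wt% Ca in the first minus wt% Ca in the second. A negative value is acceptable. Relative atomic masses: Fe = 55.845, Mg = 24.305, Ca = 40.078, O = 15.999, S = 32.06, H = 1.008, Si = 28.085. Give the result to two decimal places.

-6.05 percentage points

Ca in (Mg_0.49Fe_0.51)CaSi_2O_6: molar mass 232.632 g/mol; 1×40.078 = 40.078 g → 17.23 wt%.
Ca in CaSO_4·2H_2O: molar mass 172.164 g/mol; 1×40.078 = 40.078 g → 23.28 wt%.
Difference = 17.23 − 23.28 = -6.05 percentage points.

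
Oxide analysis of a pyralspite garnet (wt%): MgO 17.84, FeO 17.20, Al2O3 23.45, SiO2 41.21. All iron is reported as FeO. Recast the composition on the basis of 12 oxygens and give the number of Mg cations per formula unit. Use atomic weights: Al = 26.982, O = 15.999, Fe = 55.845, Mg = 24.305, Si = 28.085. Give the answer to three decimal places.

1.936 Mg apfu

MgO (M=40.304): mol = 0.44264; Mg = 0.44264, O = 0.44264.
FeO (M=71.844): mol = 0.23941; Fe = 0.23941, O = 0.23941.
Al2O3 (M=101.961): mol = 0.22999; Al = 0.45998, O = 0.68997.
SiO2 (M=60.083): mol = 0.68588; Si = 0.68588, O = 1.37176.
ΣO = 2.74378; factor = 12/ΣO = 4.37353.
Mg apfu = 0.44264 × 4.37353 = 1.936.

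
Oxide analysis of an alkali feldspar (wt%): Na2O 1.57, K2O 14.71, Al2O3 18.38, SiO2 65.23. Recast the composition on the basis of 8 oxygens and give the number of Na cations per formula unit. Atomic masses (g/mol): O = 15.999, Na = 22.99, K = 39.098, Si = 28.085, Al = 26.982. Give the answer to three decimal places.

Na2O (M=61.979): mol = 0.02533; Na = 0.05066, O = 0.02533.
K2O (M=94.195): mol = 0.15617; K = 0.31234, O = 0.15617.
Al2O3 (M=101.961): mol = 0.18027; Al = 0.36054, O = 0.54081.
SiO2 (M=60.083): mol = 1.08566; Si = 1.08566, O = 2.17132.
ΣO = 2.89363; factor = 8/ΣO = 2.76469.
Na apfu = 0.05066 × 2.76469 = 0.140.

0.140 Na apfu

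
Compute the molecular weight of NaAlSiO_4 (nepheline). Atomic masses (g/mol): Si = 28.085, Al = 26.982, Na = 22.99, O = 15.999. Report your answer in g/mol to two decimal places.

Na: 1 × 22.99 = 22.9900
Al: 1 × 26.982 = 26.9820
Si: 1 × 28.085 = 28.0850
O: 4 × 15.999 = 63.9960
Summing the contributions gives the formula mass.

142.05 g/mol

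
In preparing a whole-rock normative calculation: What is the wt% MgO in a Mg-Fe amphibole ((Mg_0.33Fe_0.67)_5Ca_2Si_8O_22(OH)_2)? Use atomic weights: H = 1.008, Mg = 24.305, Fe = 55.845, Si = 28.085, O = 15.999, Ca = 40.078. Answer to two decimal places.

7.24 wt%

Molar mass of (Mg_0.33Fe_0.67)_5Ca_2Si_8O_22(OH)_2 = 1.65*24.305 + 3.35*55.845 + 2*40.078 + 8*28.085 + 24*15.999 + 2*1.008 = 918.012 g/mol.
Each formula unit contains 1.65 Mg, equivalent to 1.65/1 = 1.6500 mol MgO.
M(MgO) = 1×24.305 + 1×15.999 = 40.304 g/mol.
Mass of MgO per formula unit = 1.6500 × 40.304 = 66.502 g.
MgO wt% = 66.502 / 918.012 × 100 = 7.24%.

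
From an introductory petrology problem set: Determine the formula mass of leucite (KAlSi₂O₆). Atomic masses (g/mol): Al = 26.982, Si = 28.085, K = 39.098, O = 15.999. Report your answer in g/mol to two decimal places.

218.24 g/mol

K: 1 × 39.098 = 39.0980
Al: 1 × 26.982 = 26.9820
Si: 2 × 28.085 = 56.1700
O: 6 × 15.999 = 95.9940
Summing the contributions gives the formula mass.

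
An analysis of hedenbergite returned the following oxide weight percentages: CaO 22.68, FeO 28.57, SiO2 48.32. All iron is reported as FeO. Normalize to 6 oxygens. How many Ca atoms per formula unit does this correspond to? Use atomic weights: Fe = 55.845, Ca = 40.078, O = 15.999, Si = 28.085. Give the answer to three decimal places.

1.007 Ca apfu

CaO: 22.68/56.077 = 0.40444 mol → 0.40444 mol Ca, 0.40444 mol O.
FeO: 28.57/71.844 = 0.39767 mol → 0.39767 mol Fe, 0.39767 mol O.
SiO2: 48.32/60.083 = 0.80422 mol → 0.80422 mol Si, 1.60844 mol O.
Total oxygen = 2.41055 mol. Normalization factor = 6/2.41055 = 2.48906.
Ca per 6 O = 0.40444 × 2.48906 = 1.007.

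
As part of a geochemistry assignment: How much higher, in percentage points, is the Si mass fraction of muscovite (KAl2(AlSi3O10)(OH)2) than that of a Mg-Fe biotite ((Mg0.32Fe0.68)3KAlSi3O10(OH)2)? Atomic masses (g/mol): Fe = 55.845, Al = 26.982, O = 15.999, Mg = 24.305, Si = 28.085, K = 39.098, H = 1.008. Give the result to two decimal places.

3.66 percentage points

First mineral: 84.255 g Si in 398.303 g formula = 21.15 wt% Si.
Second mineral: 84.255 g Si in 481.596 g formula = 17.49 wt% Si.
21.15% − 17.49% gives a difference of 3.66 percentage points.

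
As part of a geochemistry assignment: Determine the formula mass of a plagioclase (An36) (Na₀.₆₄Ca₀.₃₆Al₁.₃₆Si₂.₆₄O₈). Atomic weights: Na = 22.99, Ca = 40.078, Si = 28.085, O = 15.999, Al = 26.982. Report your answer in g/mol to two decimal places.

The formula mass is the sum 0.64*22.99 + 0.36*40.078 + 1.36*26.982 + 2.64*28.085 + 8*15.999.

267.97 g/mol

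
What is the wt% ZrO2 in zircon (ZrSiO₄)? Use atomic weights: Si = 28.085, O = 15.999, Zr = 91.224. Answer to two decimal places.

67.22 wt%

M(ZrSiO₄) = 183.305 g/mol; M(ZrO2) = 123.222 g/mol.
Moles ZrO2 per formula unit = 1 Zr ÷ 1 = 1.0000.
ZrO2 fraction = (1.0000 × 123.222) / 183.305 = 123.222/183.305 = 0.6722.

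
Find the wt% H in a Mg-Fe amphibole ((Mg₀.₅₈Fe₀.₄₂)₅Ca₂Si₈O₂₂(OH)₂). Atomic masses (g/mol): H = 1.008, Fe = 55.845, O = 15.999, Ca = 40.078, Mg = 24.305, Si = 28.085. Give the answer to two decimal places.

Molar mass of (Mg₀.₅₈Fe₀.₄₂)₅Ca₂Si₈O₂₂(OH)₂: 2.90·24.305 + 2.10·55.845 + 2·40.078 + 8·28.085 + 24·15.999 + 2·1.008 = 878.587 g/mol.
Mass of H per formula unit: 2 × 1.008 = 2.016 g.
Weight fraction H = 2.016 / 878.587 = 0.0023.

0.23 wt%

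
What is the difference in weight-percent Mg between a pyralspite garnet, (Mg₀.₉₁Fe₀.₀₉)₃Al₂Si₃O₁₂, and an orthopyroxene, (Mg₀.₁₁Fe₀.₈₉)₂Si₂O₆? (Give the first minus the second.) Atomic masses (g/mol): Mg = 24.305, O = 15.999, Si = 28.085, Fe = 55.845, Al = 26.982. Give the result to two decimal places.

Mg in (Mg₀.₉₁Fe₀.₀₉)₃Al₂Si₃O₁₂: molar mass 411.638 g/mol; 2.73×24.305 = 66.353 g → 16.12 wt%.
Mg in (Mg₀.₁₁Fe₀.₈₉)₂Si₂O₆: molar mass 256.915 g/mol; 0.22×24.305 = 5.347 g → 2.08 wt%.
Difference = 16.12 − 2.08 = 14.04 percentage points.

14.04 percentage points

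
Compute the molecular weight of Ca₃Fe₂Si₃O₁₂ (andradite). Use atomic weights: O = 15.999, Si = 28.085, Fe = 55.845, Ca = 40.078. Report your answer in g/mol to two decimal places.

M = 3(40.078) + 2(55.845) + 3(28.085) + 12(15.999)

508.17 g/mol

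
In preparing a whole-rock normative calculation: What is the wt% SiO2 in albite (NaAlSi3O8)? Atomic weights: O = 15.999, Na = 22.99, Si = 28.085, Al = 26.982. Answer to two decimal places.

Molar mass of NaAlSi3O8 = 1×22.99 + 1×26.982 + 3×28.085 + 8×15.999 = 262.219 g/mol.
Each formula unit contains 3 Si, equivalent to 3/1 = 3.0000 mol SiO2.
M(SiO2) = 1×28.085 + 2×15.999 = 60.083 g/mol.
Mass of SiO2 per formula unit = 3.0000 × 60.083 = 180.249 g.
SiO2 wt% = 180.249 / 262.219 × 100 = 68.74%.

68.74 wt%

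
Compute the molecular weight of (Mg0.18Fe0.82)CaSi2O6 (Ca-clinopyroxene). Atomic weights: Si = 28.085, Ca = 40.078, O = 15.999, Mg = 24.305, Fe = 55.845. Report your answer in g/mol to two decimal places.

242.41 g/mol

The formula mass is the sum 0.18·24.305 + 0.82·55.845 + 1·40.078 + 2·28.085 + 6·15.999.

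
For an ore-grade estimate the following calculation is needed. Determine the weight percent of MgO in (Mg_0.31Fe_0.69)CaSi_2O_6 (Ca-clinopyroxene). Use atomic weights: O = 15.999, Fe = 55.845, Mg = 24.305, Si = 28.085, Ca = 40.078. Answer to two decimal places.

5.24 wt%

Molar mass of (Mg_0.31Fe_0.69)CaSi_2O_6 = 0.31×24.305 + 0.69×55.845 + 1×40.078 + 2×28.085 + 6×15.999 = 238.310 g/mol.
Each formula unit contains 0.31 Mg, equivalent to 0.31/1 = 0.3100 mol MgO.
M(MgO) = 1×24.305 + 1×15.999 = 40.304 g/mol.
Mass of MgO per formula unit = 0.3100 × 40.304 = 12.494 g.
MgO wt% = 12.494 / 238.310 × 100 = 5.24%.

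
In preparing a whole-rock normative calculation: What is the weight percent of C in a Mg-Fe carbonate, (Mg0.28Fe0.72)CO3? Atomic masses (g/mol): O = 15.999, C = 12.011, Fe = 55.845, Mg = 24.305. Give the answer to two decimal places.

Formula mass = 0.28×24.305 + 0.72×55.845 + 1×12.011 + 3×15.999 = 107.022 g/mol, of which 12.011 g is C.
So C makes up 12.011/107.022 = 0.1122 of the mass, i.e. 11.22%.

11.22 wt%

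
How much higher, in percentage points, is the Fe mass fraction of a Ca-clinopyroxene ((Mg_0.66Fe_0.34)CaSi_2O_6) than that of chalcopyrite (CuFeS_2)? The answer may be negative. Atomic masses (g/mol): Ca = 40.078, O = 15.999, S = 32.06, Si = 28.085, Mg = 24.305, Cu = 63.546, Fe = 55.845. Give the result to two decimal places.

M((Mg_0.66Fe_0.34)CaSi_2O_6) = 227.271 g/mol, so wt% Fe = 18.987/227.271 × 100 = 8.35%.
M(CuFeS_2) = 183.511 g/mol, so wt% Fe = 55.845/183.511 × 100 = 30.43%.
8.35 − 30.43 = -22.08 pp.

-22.08 percentage points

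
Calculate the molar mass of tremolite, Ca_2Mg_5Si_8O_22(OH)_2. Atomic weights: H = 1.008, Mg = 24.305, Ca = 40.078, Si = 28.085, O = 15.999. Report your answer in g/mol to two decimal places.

812.35 g/mol

Ca: 2 × 40.078 = 80.1560
Mg: 5 × 24.305 = 121.5250
Si: 8 × 28.085 = 224.6800
O: 24 × 15.999 = 383.9760
H: 2 × 1.008 = 2.0160
Summing the contributions gives the formula mass.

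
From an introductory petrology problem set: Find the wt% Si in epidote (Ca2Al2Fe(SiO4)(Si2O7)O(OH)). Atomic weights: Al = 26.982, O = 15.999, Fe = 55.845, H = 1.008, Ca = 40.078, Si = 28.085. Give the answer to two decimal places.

M(Ca2Al2Fe(SiO4)(Si2O7)O(OH)) = 483.215 g/mol.
Si contributes 3 × 28.085 = 84.255 g per mole.
84.255/483.215 = 0.1744 → 17.44%.

17.44 mass %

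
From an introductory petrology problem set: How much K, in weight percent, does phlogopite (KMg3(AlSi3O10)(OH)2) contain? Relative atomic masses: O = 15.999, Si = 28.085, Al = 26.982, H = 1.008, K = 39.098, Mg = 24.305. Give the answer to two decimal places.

M(KMg3(AlSi3O10)(OH)2) = 417.254 g/mol.
K contributes 1 × 39.098 = 39.098 g per mole.
39.098/417.254 = 0.0937 → 9.37%.

9.37 weight percent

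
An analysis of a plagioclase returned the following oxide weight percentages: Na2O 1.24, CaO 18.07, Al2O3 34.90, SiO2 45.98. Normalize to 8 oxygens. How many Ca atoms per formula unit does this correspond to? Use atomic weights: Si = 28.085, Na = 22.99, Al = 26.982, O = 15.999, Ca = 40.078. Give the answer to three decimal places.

1.24 wt% Na2O ÷ 61.979 g/mol = 0.02001 mol, giving 0.04002 Na and 0.02001 O.
18.07 wt% CaO ÷ 56.077 g/mol = 0.32224 mol, giving 0.32224 Ca and 0.32224 O.
34.90 wt% Al2O3 ÷ 101.961 g/mol = 0.34229 mol, giving 0.68458 Al and 1.02687 O.
45.98 wt% SiO2 ÷ 60.083 g/mol = 0.76527 mol, giving 0.76527 Si and 1.53054 O.
Oxygen sums to 2.89966; scaling by 8/2.89966 = 2.75894 puts the formula on 8 O.
Ca: 0.32224 × 2.75894 = 0.889 atoms per formula unit.

0.889 Ca apfu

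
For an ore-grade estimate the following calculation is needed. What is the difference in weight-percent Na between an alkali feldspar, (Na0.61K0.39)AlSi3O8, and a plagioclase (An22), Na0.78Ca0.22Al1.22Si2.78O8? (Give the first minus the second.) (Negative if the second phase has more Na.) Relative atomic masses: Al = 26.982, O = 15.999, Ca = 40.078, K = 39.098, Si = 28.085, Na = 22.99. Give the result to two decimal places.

-1.53 percentage points

M((Na0.61K0.39)AlSi3O8) = 268.501 g/mol, so wt% Na = 14.024/268.501 × 100 = 5.22%.
M(Na0.78Ca0.22Al1.22Si2.78O8) = 265.736 g/mol, so wt% Na = 17.932/265.736 × 100 = 6.75%.
5.22 − 6.75 = -1.53 pp.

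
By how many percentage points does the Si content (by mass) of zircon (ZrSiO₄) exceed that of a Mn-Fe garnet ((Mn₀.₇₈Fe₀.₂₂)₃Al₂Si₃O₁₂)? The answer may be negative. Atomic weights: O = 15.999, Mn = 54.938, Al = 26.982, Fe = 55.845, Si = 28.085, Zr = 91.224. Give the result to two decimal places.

-1.68 percentage points

Si in ZrSiO₄: molar mass 183.305 g/mol; 1×28.085 = 28.085 g → 15.32 wt%.
Si in (Mn₀.₇₈Fe₀.₂₂)₃Al₂Si₃O₁₂: molar mass 495.620 g/mol; 3×28.085 = 84.255 g → 17.00 wt%.
Difference = 15.32 − 17.00 = -1.68 percentage points.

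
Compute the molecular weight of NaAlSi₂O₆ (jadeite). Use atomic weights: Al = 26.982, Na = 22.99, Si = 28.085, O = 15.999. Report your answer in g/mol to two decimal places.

202.14 g/mol

M = 1×22.99 + 1×26.982 + 2×28.085 + 6×15.999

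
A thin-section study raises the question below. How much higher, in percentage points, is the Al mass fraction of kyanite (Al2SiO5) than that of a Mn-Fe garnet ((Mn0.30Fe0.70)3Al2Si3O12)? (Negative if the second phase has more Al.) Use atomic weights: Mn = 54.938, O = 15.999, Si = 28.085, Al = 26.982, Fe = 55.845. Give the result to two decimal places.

First mineral: 53.964 g Al in 162.044 g formula = 33.30 wt% Al.
Second mineral: 53.964 g Al in 496.926 g formula = 10.86 wt% Al.
33.30% − 10.86% gives a difference of 22.44 percentage points.

22.44 percentage points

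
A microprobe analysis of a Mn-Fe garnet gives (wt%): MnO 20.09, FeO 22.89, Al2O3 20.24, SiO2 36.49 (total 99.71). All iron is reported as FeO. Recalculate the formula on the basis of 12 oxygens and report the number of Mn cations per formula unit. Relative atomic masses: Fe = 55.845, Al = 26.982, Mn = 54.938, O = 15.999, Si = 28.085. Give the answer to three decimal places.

1.409 Mn apfu

MnO (M=70.937): mol = 0.28321; Mn = 0.28321, O = 0.28321.
FeO (M=71.844): mol = 0.31861; Fe = 0.31861, O = 0.31861.
Al2O3 (M=101.961): mol = 0.19851; Al = 0.39702, O = 0.59553.
SiO2 (M=60.083): mol = 0.60733; Si = 0.60733, O = 1.21466.
ΣO = 2.41201; factor = 12/ΣO = 4.97510.
Mn apfu = 0.28321 × 4.97510 = 1.409.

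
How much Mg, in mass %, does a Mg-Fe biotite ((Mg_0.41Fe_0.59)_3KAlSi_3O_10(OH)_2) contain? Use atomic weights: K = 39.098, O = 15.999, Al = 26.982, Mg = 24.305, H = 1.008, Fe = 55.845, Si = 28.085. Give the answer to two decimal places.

Molar mass of (Mg_0.41Fe_0.59)_3KAlSi_3O_10(OH)_2: 1.23×24.305 + 1.77×55.845 + 1×39.098 + 1×26.982 + 3×28.085 + 12×15.999 + 2×1.008 = 473.080 g/mol.
Mass of Mg per formula unit: 1.23 × 24.305 = 29.895 g.
Weight fraction Mg = 29.895 / 473.080 = 0.0632.

6.32 mass %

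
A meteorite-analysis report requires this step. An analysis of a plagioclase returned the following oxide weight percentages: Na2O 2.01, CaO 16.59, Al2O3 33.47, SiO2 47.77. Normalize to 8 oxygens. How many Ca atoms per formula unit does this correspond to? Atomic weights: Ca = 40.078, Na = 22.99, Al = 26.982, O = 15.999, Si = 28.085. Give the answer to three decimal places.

0.815 Ca apfu

Na2O: 2.01/61.979 = 0.03243 mol → 0.06486 mol Na, 0.03243 mol O.
CaO: 16.59/56.077 = 0.29584 mol → 0.29584 mol Ca, 0.29584 mol O.
Al2O3: 33.47/101.961 = 0.32826 mol → 0.65652 mol Al, 0.98478 mol O.
SiO2: 47.77/60.083 = 0.79507 mol → 0.79507 mol Si, 1.59014 mol O.
Total oxygen = 2.90319 mol. Normalization factor = 8/2.90319 = 2.75559.
Ca per 8 O = 0.29584 × 2.75559 = 0.815.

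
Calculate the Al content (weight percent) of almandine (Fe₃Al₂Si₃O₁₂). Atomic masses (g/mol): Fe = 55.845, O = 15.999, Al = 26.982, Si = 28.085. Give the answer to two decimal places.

Molar mass of Fe₃Al₂Si₃O₁₂: 3·55.845 + 2·26.982 + 3·28.085 + 12·15.999 = 497.742 g/mol.
Mass of Al per formula unit: 2 × 26.982 = 53.964 g.
Weight fraction Al = 53.964 / 497.742 = 0.1084.

10.84 weight percent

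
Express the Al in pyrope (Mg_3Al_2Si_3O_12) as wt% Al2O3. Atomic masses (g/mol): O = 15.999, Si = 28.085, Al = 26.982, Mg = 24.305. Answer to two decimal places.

Molar mass of Mg_3Al_2Si_3O_12 = 3×24.305 + 2×26.982 + 3×28.085 + 12×15.999 = 403.122 g/mol.
Each formula unit contains 2 Al, equivalent to 2/2 = 1.0000 mol Al2O3.
M(Al2O3) = 2×26.982 + 3×15.999 = 101.961 g/mol.
Mass of Al2O3 per formula unit = 1.0000 × 101.961 = 101.961 g.
Al2O3 wt% = 101.961 / 403.122 × 100 = 25.29%.

25.29 wt%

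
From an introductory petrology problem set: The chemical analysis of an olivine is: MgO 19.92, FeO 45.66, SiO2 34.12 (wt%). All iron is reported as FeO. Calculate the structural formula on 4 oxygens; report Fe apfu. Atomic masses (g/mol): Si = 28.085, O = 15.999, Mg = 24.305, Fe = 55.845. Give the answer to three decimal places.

19.92 wt% MgO ÷ 40.304 g/mol = 0.49424 mol, giving 0.49424 Mg and 0.49424 O.
45.66 wt% FeO ÷ 71.844 g/mol = 0.63554 mol, giving 0.63554 Fe and 0.63554 O.
34.12 wt% SiO2 ÷ 60.083 g/mol = 0.56788 mol, giving 0.56788 Si and 1.13576 O.
Oxygen sums to 2.26554; scaling by 4/2.26554 = 1.76558 puts the formula on 4 O.
Fe: 0.63554 × 1.76558 = 1.122 atoms per formula unit.

1.122 Fe apfu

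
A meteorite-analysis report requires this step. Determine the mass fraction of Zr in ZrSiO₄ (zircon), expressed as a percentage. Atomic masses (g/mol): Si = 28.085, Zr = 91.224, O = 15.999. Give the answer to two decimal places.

49.77 wt%

Formula mass = 1·91.224 + 1·28.085 + 4·15.999 = 183.305 g/mol, of which 91.224 g is Zr.
So Zr makes up 91.224/183.305 = 0.4977 of the mass, i.e. 49.77%.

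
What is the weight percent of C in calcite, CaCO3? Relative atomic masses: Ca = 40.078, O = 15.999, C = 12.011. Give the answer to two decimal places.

Molar mass of CaCO3: 1·40.078 + 1·12.011 + 3·15.999 = 100.086 g/mol.
Mass of C per formula unit: 1 × 12.011 = 12.011 g.
Weight fraction C = 12.011 / 100.086 = 0.1200.

12.00 wt%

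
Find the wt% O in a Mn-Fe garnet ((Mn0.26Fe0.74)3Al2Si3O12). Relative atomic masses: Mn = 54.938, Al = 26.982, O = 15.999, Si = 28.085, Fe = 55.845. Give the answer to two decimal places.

M((Mn0.26Fe0.74)3Al2Si3O12) = 497.035 g/mol.
O contributes 12 × 15.999 = 191.988 g per mole.
191.988/497.035 = 0.3863 → 38.63%.

38.63 mass %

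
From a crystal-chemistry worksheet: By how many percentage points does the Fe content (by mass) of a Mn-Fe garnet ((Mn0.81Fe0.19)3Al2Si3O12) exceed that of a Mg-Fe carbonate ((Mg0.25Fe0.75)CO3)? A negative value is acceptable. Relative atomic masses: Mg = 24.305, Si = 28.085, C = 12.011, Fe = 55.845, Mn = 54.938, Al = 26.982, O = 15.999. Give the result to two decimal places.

Fe in (Mn0.81Fe0.19)3Al2Si3O12: molar mass 495.538 g/mol; 0.57×55.845 = 31.832 g → 6.42 wt%.
Fe in (Mg0.25Fe0.75)CO3: molar mass 107.968 g/mol; 0.75×55.845 = 41.884 g → 38.79 wt%.
Difference = 6.42 − 38.79 = -32.37 percentage points.

-32.37 percentage points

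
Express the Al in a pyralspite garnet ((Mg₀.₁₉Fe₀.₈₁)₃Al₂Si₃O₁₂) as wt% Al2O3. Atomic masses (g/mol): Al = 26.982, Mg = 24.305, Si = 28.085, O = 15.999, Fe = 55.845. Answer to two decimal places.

Formula mass = 479.764 g/mol.
2 Al → 1.0000 mol Al2O3 per formula unit; M(Al2O3) = 101.961, so Al2O3 mass = 101.961 g.
101.961/479.764 × 100 = 21.25 wt%.

21.25 wt%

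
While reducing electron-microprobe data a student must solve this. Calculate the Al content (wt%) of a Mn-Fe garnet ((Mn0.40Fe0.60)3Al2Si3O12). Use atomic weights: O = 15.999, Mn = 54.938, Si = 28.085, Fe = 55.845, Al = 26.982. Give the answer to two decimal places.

M((Mn0.40Fe0.60)3Al2Si3O12) = 496.654 g/mol.
Al contributes 2 × 26.982 = 53.964 g per mole.
53.964/496.654 = 0.1087 → 10.87%.

10.87 wt%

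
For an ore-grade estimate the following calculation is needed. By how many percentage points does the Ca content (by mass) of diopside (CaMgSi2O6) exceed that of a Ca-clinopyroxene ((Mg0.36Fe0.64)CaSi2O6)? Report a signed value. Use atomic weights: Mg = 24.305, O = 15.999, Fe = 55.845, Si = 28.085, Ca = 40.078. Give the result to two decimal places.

First mineral: 40.078 g Ca in 216.547 g formula = 18.51 wt% Ca.
Second mineral: 40.078 g Ca in 236.733 g formula = 16.93 wt% Ca.
18.51% − 16.93% gives a difference of 1.58 percentage points.

1.58 percentage points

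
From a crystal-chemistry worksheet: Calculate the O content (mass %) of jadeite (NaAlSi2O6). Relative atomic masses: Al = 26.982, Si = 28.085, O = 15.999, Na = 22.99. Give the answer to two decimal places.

M(NaAlSi2O6) = 202.136 g/mol.
O contributes 6 × 15.999 = 95.994 g per mole.
95.994/202.136 = 0.4749 → 47.49%.

47.49 mass %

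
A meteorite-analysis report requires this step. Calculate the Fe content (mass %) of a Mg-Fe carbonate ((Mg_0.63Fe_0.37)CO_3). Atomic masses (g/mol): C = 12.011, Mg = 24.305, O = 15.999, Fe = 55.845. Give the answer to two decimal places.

Molar mass of (Mg_0.63Fe_0.37)CO_3: 0.63*24.305 + 0.37*55.845 + 1*12.011 + 3*15.999 = 95.983 g/mol.
Mass of Fe per formula unit: 0.37 × 55.845 = 20.663 g.
Weight fraction Fe = 20.663 / 95.983 = 0.2153.

21.53 mass %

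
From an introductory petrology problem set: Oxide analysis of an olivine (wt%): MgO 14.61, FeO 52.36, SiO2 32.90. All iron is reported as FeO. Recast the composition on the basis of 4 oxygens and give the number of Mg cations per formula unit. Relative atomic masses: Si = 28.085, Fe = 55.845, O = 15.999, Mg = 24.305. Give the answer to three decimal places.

14.61 wt% MgO ÷ 40.304 g/mol = 0.36250 mol, giving 0.36250 Mg and 0.36250 O.
52.36 wt% FeO ÷ 71.844 g/mol = 0.72880 mol, giving 0.72880 Fe and 0.72880 O.
32.90 wt% SiO2 ÷ 60.083 g/mol = 0.54758 mol, giving 0.54758 Si and 1.09516 O.
Oxygen sums to 2.18646; scaling by 4/2.18646 = 1.82944 puts the formula on 4 O.
Mg: 0.36250 × 1.82944 = 0.663 atoms per formula unit.

0.663 Mg apfu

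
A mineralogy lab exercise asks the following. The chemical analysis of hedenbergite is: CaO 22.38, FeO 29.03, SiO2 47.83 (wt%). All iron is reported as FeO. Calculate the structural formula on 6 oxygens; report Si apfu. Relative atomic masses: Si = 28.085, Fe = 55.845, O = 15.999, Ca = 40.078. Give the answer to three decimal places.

22.38 wt% CaO ÷ 56.077 g/mol = 0.39909 mol, giving 0.39909 Ca and 0.39909 O.
29.03 wt% FeO ÷ 71.844 g/mol = 0.40407 mol, giving 0.40407 Fe and 0.40407 O.
47.83 wt% SiO2 ÷ 60.083 g/mol = 0.79607 mol, giving 0.79607 Si and 1.59214 O.
Oxygen sums to 2.39530; scaling by 6/2.39530 = 2.50491 puts the formula on 6 O.
Si: 0.79607 × 2.50491 = 1.994 atoms per formula unit.

1.994 Si apfu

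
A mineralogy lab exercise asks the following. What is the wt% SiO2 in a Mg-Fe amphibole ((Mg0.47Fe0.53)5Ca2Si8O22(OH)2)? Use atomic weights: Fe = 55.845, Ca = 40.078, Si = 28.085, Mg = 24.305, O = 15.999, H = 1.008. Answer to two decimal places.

M((Mg0.47Fe0.53)5Ca2Si8O22(OH)2) = 895.934 g/mol; M(SiO2) = 60.083 g/mol.
Moles SiO2 per formula unit = 8 Si ÷ 1 = 8.0000.
SiO2 fraction = (8.0000 × 60.083) / 895.934 = 480.664/895.934 = 0.5365.

53.65 wt%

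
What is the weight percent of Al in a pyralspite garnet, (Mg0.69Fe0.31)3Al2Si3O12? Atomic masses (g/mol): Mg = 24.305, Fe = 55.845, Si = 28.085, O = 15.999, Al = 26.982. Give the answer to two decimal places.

12.48 wt%

Molar mass of (Mg0.69Fe0.31)3Al2Si3O12: 2.07*24.305 + 0.93*55.845 + 2*26.982 + 3*28.085 + 12*15.999 = 432.454 g/mol.
Mass of Al per formula unit: 2 × 26.982 = 53.964 g.
Weight fraction Al = 53.964 / 432.454 = 0.1248.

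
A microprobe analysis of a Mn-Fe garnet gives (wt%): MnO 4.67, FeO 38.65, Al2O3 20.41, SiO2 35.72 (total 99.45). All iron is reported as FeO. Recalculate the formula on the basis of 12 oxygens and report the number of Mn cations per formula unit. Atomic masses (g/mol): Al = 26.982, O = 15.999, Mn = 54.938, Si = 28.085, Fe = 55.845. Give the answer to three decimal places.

MnO: 4.67/70.937 = 0.06583 mol → 0.06583 mol Mn, 0.06583 mol O.
FeO: 38.65/71.844 = 0.53797 mol → 0.53797 mol Fe, 0.53797 mol O.
Al2O3: 20.41/101.961 = 0.20017 mol → 0.40034 mol Al, 0.60051 mol O.
SiO2: 35.72/60.083 = 0.59451 mol → 0.59451 mol Si, 1.18902 mol O.
Total oxygen = 2.39333 mol. Normalization factor = 12/2.39333 = 5.01393.
Mn per 12 O = 0.06583 × 5.01393 = 0.330.

0.330 Mn apfu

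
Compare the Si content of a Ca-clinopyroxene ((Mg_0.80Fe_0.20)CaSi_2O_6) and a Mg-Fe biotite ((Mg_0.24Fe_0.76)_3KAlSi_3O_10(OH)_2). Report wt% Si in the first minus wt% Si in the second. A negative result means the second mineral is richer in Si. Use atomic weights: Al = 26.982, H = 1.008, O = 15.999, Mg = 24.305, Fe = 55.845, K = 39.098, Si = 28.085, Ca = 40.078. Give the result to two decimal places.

Si in (Mg_0.80Fe_0.20)CaSi_2O_6: molar mass 222.855 g/mol; 2×28.085 = 56.170 g → 25.20 wt%.
Si in (Mg_0.24Fe_0.76)_3KAlSi_3O_10(OH)_2: molar mass 489.165 g/mol; 3×28.085 = 84.255 g → 17.22 wt%.
Difference = 25.20 − 17.22 = 7.98 percentage points.

7.98 percentage points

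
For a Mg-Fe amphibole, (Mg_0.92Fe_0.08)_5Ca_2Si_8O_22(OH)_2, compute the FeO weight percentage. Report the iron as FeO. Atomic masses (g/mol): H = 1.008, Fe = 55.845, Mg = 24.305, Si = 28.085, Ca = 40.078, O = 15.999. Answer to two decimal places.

3.48 wt%

Molar mass of (Mg_0.92Fe_0.08)_5Ca_2Si_8O_22(OH)_2 = 4.60×24.305 + 0.40×55.845 + 2×40.078 + 8×28.085 + 24×15.999 + 2×1.008 = 824.969 g/mol.
Each formula unit contains 0.40 Fe, equivalent to 0.40/1 = 0.4000 mol FeO.
M(FeO) = 1×55.845 + 1×15.999 = 71.844 g/mol.
Mass of FeO per formula unit = 0.4000 × 71.844 = 28.738 g.
FeO wt% = 28.738 / 824.969 × 100 = 3.48%.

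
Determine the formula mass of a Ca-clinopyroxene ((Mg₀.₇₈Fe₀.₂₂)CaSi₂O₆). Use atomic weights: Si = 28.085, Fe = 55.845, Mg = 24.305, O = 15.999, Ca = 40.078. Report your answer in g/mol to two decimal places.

Mg: 0.78 × 24.305 = 18.9579
Fe: 0.22 × 55.845 = 12.2859
Ca: 1 × 40.078 = 40.0780
Si: 2 × 28.085 = 56.1700
O: 6 × 15.999 = 95.9940
Summing the contributions gives the formula mass.

223.49 g/mol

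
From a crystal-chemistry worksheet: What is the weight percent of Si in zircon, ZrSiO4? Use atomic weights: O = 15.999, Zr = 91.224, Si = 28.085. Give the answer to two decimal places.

M(ZrSiO4) = 183.305 g/mol.
Si contributes 1 × 28.085 = 28.085 g per mole.
28.085/183.305 = 0.1532 → 15.32%.

15.32 wt%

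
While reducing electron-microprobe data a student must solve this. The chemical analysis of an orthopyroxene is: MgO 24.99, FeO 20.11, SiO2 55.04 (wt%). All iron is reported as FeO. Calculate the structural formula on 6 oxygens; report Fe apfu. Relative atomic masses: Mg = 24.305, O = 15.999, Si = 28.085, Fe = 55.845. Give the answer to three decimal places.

MgO: 24.99/40.304 = 0.62004 mol → 0.62004 mol Mg, 0.62004 mol O.
FeO: 20.11/71.844 = 0.27991 mol → 0.27991 mol Fe, 0.27991 mol O.
SiO2: 55.04/60.083 = 0.91607 mol → 0.91607 mol Si, 1.83214 mol O.
Total oxygen = 2.73209 mol. Normalization factor = 6/2.73209 = 2.19612.
Fe per 6 O = 0.27991 × 2.19612 = 0.615.

0.615 Fe apfu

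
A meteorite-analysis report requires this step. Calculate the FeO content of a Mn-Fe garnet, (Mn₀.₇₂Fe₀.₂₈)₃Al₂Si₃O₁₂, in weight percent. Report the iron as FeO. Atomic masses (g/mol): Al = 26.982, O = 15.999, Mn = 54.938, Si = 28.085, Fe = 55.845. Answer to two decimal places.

12.17 wt%

Molar mass of (Mn₀.₇₂Fe₀.₂₈)₃Al₂Si₃O₁₂ = 2.16*54.938 + 0.84*55.845 + 2*26.982 + 3*28.085 + 12*15.999 = 495.783 g/mol.
Each formula unit contains 0.84 Fe, equivalent to 0.84/1 = 0.8400 mol FeO.
M(FeO) = 1×55.845 + 1×15.999 = 71.844 g/mol.
Mass of FeO per formula unit = 0.8400 × 71.844 = 60.349 g.
FeO wt% = 60.349 / 495.783 × 100 = 12.17%.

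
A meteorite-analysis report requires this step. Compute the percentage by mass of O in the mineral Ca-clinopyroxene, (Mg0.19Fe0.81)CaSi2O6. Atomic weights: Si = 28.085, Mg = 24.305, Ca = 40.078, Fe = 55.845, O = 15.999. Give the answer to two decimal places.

Formula mass = 0.19*24.305 + 0.81*55.845 + 1*40.078 + 2*28.085 + 6*15.999 = 242.094 g/mol, of which 95.994 g is O.
So O makes up 95.994/242.094 = 0.3965 of the mass, i.e. 39.65%.

39.65 mass %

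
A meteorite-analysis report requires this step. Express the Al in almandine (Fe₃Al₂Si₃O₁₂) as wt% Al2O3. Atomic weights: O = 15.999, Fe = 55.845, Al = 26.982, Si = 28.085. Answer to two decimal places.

20.48 wt%

Formula mass = 497.742 g/mol.
2 Al → 1.0000 mol Al2O3 per formula unit; M(Al2O3) = 101.961, so Al2O3 mass = 101.961 g.
101.961/497.742 × 100 = 20.48 wt%.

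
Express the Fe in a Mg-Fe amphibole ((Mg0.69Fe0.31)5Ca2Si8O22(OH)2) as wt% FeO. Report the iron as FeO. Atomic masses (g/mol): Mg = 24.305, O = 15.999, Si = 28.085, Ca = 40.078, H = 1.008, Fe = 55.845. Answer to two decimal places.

12.93 wt%

Molar mass of (Mg0.69Fe0.31)5Ca2Si8O22(OH)2 = 3.45·24.305 + 1.55·55.845 + 2·40.078 + 8·28.085 + 24·15.999 + 2·1.008 = 861.240 g/mol.
Each formula unit contains 1.55 Fe, equivalent to 1.55/1 = 1.5500 mol FeO.
M(FeO) = 1×55.845 + 1×15.999 = 71.844 g/mol.
Mass of FeO per formula unit = 1.5500 × 71.844 = 111.358 g.
FeO wt% = 111.358 / 861.240 × 100 = 12.93%.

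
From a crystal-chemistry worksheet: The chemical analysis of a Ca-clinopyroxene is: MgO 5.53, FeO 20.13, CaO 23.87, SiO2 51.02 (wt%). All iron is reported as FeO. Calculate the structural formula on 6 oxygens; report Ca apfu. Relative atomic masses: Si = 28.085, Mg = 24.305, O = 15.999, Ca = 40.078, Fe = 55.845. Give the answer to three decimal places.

MgO (M=40.304): mol = 0.13721; Mg = 0.13721, O = 0.13721.
FeO (M=71.844): mol = 0.28019; Fe = 0.28019, O = 0.28019.
CaO (M=56.077): mol = 0.42566; Ca = 0.42566, O = 0.42566.
SiO2 (M=60.083): mol = 0.84916; Si = 0.84916, O = 1.69832.
ΣO = 2.54138; factor = 6/ΣO = 2.36092.
Ca apfu = 0.42566 × 2.36092 = 1.005.

1.005 Ca apfu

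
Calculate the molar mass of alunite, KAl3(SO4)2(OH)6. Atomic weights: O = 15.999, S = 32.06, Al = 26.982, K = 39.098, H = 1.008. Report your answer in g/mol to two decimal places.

414.20 g/mol

The formula mass is the sum 1×39.098 + 3×26.982 + 2×32.06 + 14×15.999 + 6×1.008.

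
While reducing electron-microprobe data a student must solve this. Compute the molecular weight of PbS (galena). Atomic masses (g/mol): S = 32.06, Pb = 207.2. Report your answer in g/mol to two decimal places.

Pb: 1 × 207.2 = 207.2000
S: 1 × 32.06 = 32.0600
Summing the contributions gives the formula mass.

239.26 g/mol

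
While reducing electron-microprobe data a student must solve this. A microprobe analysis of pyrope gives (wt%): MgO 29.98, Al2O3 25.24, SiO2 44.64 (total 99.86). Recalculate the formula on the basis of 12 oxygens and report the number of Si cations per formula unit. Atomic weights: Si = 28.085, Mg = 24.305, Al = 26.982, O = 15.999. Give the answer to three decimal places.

2.999 Si apfu

MgO (M=40.304): mol = 0.74385; Mg = 0.74385, O = 0.74385.
Al2O3 (M=101.961): mol = 0.24755; Al = 0.49510, O = 0.74265.
SiO2 (M=60.083): mol = 0.74297; Si = 0.74297, O = 1.48594.
ΣO = 2.97244; factor = 12/ΣO = 4.03709.
Si apfu = 0.74297 × 4.03709 = 2.999.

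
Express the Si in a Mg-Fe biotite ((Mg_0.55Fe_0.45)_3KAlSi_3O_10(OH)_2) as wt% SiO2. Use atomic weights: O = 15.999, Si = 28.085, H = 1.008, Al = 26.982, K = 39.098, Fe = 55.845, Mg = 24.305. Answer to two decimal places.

39.20 wt%

Molar mass of (Mg_0.55Fe_0.45)_3KAlSi_3O_10(OH)_2 = 1.65*24.305 + 1.35*55.845 + 1*39.098 + 1*26.982 + 3*28.085 + 12*15.999 + 2*1.008 = 459.833 g/mol.
Each formula unit contains 3 Si, equivalent to 3/1 = 3.0000 mol SiO2.
M(SiO2) = 1×28.085 + 2×15.999 = 60.083 g/mol.
Mass of SiO2 per formula unit = 3.0000 × 60.083 = 180.249 g.
SiO2 wt% = 180.249 / 459.833 × 100 = 39.20%.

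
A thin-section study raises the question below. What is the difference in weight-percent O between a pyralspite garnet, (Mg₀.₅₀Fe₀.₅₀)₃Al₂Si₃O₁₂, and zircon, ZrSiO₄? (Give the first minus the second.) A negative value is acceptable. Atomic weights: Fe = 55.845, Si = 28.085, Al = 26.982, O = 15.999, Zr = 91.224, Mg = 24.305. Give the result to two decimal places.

7.71 percentage points

O in (Mg₀.₅₀Fe₀.₅₀)₃Al₂Si₃O₁₂: molar mass 450.432 g/mol; 12×15.999 = 191.988 g → 42.62 wt%.
O in ZrSiO₄: molar mass 183.305 g/mol; 4×15.999 = 63.996 g → 34.91 wt%.
Difference = 42.62 − 34.91 = 7.71 percentage points.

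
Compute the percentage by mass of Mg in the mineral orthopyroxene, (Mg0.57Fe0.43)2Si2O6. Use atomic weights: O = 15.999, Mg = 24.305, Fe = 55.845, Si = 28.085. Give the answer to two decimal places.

Molar mass of (Mg0.57Fe0.43)2Si2O6: 1.14·24.305 + 0.86·55.845 + 2·28.085 + 6·15.999 = 227.898 g/mol.
Mass of Mg per formula unit: 1.14 × 24.305 = 27.708 g.
Weight fraction Mg = 27.708 / 227.898 = 0.1216.

12.16 wt%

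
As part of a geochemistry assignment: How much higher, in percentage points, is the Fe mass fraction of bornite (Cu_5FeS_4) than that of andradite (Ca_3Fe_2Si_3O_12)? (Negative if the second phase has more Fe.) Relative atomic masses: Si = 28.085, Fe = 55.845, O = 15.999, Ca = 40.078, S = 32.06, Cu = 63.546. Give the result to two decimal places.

-10.85 percentage points

M(Cu_5FeS_4) = 501.815 g/mol, so wt% Fe = 55.845/501.815 × 100 = 11.13%.
M(Ca_3Fe_2Si_3O_12) = 508.167 g/mol, so wt% Fe = 111.690/508.167 × 100 = 21.98%.
11.13 − 21.98 = -10.85 pp.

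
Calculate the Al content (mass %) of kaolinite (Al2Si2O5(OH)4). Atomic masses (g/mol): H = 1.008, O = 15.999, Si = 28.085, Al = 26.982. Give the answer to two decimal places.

Molar mass of Al2Si2O5(OH)4: 2·26.982 + 2·28.085 + 9·15.999 + 4·1.008 = 258.157 g/mol.
Mass of Al per formula unit: 2 × 26.982 = 53.964 g.
Weight fraction Al = 53.964 / 258.157 = 0.2090.

20.90 mass %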